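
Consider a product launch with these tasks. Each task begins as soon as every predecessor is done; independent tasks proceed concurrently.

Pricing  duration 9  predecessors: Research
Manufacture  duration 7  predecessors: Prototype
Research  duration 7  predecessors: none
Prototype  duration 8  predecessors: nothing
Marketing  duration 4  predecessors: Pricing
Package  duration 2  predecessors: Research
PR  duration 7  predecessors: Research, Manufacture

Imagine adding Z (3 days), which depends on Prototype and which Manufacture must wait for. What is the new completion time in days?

Originally the project takes 22 days.
With Z inserted, Manufacture now waits for max(Prototype, Z).
New critical path: Prototype→Z→Manufacture→PR = 8+3+7+7 = 25 ⇒ 25 days.

25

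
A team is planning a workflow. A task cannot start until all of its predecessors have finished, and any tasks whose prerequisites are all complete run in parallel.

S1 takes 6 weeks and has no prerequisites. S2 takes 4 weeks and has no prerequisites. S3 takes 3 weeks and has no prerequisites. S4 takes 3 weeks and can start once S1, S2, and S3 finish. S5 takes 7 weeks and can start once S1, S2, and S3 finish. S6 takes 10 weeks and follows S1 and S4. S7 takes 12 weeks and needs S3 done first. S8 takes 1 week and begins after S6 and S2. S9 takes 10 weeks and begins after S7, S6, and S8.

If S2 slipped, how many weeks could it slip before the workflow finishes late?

Critical path: S1→S4→S6→S8→S9 = 6+3+10+1+10 = 30, so the finish is 30 weeks.
The longest chain containing S2 totals 28 weeks.
Float = 30 − 28 = 2.

2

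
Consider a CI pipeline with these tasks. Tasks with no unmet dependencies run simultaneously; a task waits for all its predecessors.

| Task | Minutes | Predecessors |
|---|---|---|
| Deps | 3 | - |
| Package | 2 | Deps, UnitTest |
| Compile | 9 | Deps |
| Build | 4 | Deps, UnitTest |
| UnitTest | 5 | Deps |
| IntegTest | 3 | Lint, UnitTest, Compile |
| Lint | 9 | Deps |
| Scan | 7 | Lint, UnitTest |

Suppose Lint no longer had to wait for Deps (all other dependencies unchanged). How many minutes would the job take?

16

Original critical path: Deps→Lint→Scan = 3+9+7 = 19 ⇒ 19 minutes.
Without Deps→Lint, Lint's earliest start moves from 3 to 0.
After: Lint→Scan = 9+7 = 16 → 16 minutes.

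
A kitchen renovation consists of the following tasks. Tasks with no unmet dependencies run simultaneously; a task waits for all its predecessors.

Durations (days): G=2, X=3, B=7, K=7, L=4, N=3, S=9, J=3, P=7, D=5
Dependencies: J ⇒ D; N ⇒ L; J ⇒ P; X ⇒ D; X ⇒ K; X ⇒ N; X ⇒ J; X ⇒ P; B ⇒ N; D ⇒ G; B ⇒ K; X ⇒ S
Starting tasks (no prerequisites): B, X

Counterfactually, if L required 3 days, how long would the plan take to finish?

14

Critical path before the change: B→N→L = 7+3+4 = 14 giving 14 days.
L lies on that path, so at 3 days the path becomes 13 days.
The binding chain switches to B→K = 7+7 = 14; finish 14 days.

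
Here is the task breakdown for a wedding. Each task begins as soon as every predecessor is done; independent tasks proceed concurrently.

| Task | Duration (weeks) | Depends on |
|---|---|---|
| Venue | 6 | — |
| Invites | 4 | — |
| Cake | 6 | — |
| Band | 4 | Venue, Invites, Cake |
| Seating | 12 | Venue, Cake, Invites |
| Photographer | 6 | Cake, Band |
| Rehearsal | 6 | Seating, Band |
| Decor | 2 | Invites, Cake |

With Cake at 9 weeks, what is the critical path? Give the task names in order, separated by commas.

Cake, Seating, Rehearsal

Critical path before the change: Cake→Seating→Rehearsal = 6+12+6 = 24 giving 24 weeks.
Cake lies on that path, so at 9 weeks the path becomes 27 weeks.
That remains the longest chain; total 27 weeks.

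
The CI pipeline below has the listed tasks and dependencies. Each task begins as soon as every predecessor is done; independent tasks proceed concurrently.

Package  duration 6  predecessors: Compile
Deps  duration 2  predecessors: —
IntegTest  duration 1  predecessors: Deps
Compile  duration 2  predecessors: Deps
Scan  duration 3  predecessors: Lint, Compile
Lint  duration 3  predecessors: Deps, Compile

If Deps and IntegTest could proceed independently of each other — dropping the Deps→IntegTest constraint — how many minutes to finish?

Before: longest chain Deps→Compile→Lint→Scan = 2+2+3+3 = 10, finish 10.
Without Deps→IntegTest, IntegTest's earliest start moves from 2 to 0.
New critical path: Deps→Compile→Lint→Scan = 2+2+3+3 = 10 ⇒ 10 minutes.

10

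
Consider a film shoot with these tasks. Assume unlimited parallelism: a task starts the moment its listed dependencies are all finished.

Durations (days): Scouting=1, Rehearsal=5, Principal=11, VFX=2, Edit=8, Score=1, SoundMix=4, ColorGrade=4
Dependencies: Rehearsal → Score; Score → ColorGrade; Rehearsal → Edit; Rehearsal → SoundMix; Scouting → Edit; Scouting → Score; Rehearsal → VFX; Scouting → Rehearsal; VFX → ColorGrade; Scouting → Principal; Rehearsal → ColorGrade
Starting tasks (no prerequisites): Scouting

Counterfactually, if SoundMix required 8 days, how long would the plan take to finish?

Critical path before the change: Scouting→Rehearsal→Edit = 1+5+8 = 14 giving 14 days.
SoundMix is off the critical path — its longest chain is 10 days, giving 4 of slack.
The critical path is still Scouting→Rehearsal→Edit; finish is now 14 days.

14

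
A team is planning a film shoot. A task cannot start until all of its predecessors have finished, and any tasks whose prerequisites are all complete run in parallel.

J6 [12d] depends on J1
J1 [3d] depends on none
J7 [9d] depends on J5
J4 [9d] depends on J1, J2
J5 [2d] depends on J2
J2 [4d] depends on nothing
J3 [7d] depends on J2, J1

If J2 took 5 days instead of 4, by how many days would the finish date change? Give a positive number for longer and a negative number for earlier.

As given, the longest chain is J2→J5→J7 = 4+2+9 = 15, so the finish is 15 days.
Since J2 is critical, the +1 change carries straight to that chain (now 16 days).
That remains the longest chain; total 16 days.
Change in finish: 16 − 15 = +1 days.

1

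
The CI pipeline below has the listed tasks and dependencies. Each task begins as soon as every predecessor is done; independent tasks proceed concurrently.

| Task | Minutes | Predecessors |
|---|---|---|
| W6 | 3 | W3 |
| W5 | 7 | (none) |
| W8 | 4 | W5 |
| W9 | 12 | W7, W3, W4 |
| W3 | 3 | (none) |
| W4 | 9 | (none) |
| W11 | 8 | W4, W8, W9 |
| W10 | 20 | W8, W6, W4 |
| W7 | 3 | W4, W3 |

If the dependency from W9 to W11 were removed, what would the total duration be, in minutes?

With the dependency in place, W4→W7→W9→W11 = 9+3+12+8 = 32 sets the finish at 32 minutes.
Without W9→W11, W11's earliest start moves from 24 to 11.
After: W5→W8→W10 = 7+4+20 = 31 → 31 minutes.

31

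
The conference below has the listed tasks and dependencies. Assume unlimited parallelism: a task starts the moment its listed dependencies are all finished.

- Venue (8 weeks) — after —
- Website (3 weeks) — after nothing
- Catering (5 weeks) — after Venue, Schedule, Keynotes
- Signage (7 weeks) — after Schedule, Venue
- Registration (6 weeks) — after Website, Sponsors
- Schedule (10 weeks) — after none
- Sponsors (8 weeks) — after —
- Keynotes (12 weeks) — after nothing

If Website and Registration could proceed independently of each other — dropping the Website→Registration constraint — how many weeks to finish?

Before: longest chain Schedule→Signage = 10+7 = 17, finish 17.
Dropping Website→Registration doesn't change Registration's earliest start (8); another predecessor still binds.
After: Schedule→Signage = 10+7 = 17 → 17 weeks.

17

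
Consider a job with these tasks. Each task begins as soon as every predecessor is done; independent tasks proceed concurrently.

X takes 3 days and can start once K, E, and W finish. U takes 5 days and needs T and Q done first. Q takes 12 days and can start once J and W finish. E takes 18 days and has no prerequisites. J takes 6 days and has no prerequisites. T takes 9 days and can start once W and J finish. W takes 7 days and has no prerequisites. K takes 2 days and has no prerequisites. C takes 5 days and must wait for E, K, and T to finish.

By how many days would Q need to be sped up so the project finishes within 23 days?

Current finish: 24 days; target: 23.
Q is on every critical path, so each day cut from Q cuts the finish by one (this holds down to a finish of 23).
Need 24 − 23 = 1 day off Q → Q becomes 11 days, finish becomes 23.

1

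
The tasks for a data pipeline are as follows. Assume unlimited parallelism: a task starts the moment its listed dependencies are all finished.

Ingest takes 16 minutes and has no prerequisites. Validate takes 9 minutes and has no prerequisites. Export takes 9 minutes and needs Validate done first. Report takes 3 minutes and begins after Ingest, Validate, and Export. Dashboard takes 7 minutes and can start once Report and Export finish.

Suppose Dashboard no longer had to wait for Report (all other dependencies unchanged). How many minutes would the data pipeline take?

Original critical path: Validate→Export→Report→Dashboard = 9+9+3+7 = 28 ⇒ 28 minutes.
Without Report→Dashboard, Dashboard's earliest start moves from 21 to 18.
The longest chain is now Validate→Export→Dashboard = 9+9+7 = 25, so the data pipeline takes 25 minutes.

25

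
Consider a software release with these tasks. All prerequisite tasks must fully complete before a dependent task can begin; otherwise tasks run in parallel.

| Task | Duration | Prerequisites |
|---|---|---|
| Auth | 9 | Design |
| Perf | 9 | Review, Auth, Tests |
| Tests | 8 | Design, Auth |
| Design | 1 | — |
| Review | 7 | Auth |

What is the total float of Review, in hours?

1

Critical path: Design→Auth→Tests→Perf = 1+9+8+9 = 27, so the finish is 27 hours.
Longest path through Review: 26 hours (earliest finish 17, latest finish 18).
So Review can slip 18 − 17 = 1 hour.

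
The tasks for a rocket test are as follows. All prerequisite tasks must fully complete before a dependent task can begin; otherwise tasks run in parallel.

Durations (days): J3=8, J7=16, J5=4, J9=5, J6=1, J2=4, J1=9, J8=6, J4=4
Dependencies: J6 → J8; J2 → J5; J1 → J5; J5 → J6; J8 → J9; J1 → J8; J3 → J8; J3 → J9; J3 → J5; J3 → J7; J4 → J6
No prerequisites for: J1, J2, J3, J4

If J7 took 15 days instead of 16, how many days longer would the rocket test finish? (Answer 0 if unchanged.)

Baseline: J1→J5→J6→J8→J9 = 9+4+1+6+5 = 25 → 25 days.
J7 is off the critical path — its longest chain is 24 days, giving 1 of slack.
No other chain overtakes it, so the finish is 25 days.
Change in finish: 25 − 25 = +0 days.

0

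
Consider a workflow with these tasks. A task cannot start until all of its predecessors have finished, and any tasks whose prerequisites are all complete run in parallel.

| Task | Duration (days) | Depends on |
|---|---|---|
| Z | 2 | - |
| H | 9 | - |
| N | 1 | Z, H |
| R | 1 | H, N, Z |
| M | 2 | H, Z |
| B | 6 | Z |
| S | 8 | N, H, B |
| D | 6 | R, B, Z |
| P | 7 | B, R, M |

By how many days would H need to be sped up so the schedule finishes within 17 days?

Current finish: 18 days; target: 17.
H is on every critical path, so each day cut from H cuts the finish by one (this holds down to a finish of 16).
Need 18 − 17 = 1 day off H → H becomes 8 days, finish becomes 17.

1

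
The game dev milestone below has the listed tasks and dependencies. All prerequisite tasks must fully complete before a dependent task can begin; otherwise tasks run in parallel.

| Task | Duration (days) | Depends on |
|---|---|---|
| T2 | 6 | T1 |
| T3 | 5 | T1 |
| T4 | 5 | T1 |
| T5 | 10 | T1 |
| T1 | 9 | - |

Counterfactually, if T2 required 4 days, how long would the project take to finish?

19

Critical path before the change: T1→T5 = 9+10 = 19 giving 19 days.
T2 has 4 days of float (longest path through it is 15).
No other chain overtakes it, so the finish is 19 days.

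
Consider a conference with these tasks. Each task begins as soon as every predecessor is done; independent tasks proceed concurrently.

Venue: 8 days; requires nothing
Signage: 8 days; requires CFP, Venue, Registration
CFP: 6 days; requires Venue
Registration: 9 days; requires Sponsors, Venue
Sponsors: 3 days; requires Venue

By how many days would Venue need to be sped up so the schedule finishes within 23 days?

Current finish: 28 days; target: 23.
Venue is on every critical path, so each day cut from Venue cuts the finish by one (this holds down to a finish of 21).
Need 28 − 23 = 5 days off Venue → Venue becomes 3 days, finish becomes 23.

5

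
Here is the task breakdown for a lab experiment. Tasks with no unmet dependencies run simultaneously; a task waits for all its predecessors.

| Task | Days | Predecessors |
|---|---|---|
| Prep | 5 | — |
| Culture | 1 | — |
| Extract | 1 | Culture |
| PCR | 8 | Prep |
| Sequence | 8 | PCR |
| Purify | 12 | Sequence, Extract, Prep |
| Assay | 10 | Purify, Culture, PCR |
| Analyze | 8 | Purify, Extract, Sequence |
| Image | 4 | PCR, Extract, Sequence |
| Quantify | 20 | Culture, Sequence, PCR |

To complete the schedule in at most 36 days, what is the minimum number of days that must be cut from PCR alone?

Current finish: 43 days; target: 36.
PCR is on every critical path, so each day cut from PCR cuts the finish by one (this holds down to a finish of 36).
Need 43 − 36 = 7 days off PCR → PCR becomes 1 day, finish becomes 36.

7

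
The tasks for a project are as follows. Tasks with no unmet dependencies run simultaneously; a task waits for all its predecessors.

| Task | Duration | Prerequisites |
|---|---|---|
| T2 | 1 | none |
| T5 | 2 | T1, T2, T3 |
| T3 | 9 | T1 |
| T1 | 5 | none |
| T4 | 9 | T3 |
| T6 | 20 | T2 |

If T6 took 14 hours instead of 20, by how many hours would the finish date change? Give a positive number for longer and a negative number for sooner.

0

As given, the longest chain is T1→T3→T4 = 5+9+9 = 23, so the finish is 23 hours.
T6 is off the critical path — its longest chain is 21 hours, giving 2 of slack.
No other chain overtakes it, so the finish is 23 hours.
Change in finish: 23 − 23 = +0 hours.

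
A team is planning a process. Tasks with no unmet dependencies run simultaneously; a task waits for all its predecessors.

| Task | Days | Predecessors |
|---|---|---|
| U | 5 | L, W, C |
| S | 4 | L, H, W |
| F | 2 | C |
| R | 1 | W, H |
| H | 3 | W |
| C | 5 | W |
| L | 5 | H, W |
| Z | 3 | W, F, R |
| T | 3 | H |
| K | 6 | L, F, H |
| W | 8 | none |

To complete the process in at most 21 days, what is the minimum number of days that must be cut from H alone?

1

Current finish: 22 days; target: 21.
H is on every critical path, so each day cut from H cuts the finish by one (this holds down to a finish of 21).
Need 22 − 21 = 1 day off H → H becomes 2 days, finish becomes 21.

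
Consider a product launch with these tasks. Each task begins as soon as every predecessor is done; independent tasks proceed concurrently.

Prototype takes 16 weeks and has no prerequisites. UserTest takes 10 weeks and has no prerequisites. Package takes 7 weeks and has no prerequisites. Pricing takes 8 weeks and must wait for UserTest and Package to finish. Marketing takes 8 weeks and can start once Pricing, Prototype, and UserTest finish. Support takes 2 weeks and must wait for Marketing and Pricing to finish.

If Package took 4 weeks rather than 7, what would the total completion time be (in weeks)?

28

Baseline: UserTest→Pricing→Marketing→Support = 10+8+8+2 = 28 → 28 weeks.
Package is off the critical path — its longest chain is 25 weeks, giving 3 of slack.
No other chain overtakes it, so the finish is 28 weeks.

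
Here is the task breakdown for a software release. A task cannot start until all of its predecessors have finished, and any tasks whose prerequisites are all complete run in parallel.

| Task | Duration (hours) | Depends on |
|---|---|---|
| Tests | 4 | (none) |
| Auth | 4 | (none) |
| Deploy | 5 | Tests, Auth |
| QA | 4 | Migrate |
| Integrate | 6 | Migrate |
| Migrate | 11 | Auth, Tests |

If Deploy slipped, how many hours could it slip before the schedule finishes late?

The longest chain is Auth→Migrate→Integrate = 4+11+6 = 21; overall finish 21 hours.
Deploy finishes as early as 9 and must finish by 21.
So Deploy can slip 21 − 9 = 12 hours.

12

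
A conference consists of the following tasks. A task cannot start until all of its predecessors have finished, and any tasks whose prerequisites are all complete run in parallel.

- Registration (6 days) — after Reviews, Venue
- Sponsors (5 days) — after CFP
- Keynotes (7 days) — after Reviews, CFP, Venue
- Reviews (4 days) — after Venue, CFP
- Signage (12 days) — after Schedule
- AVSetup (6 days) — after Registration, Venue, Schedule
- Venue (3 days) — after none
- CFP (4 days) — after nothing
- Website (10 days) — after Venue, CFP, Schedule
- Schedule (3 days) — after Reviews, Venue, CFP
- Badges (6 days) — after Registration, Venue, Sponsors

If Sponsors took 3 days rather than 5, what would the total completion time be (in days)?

23

As given, the longest chain is CFP→Reviews→Schedule→Signage = 4+4+3+12 = 23, so the finish is 23 days.
The longest path through Sponsors is only 15 days, so Sponsors has float 8.
The critical path is still CFP→Reviews→Schedule→Signage; finish is now 23 days.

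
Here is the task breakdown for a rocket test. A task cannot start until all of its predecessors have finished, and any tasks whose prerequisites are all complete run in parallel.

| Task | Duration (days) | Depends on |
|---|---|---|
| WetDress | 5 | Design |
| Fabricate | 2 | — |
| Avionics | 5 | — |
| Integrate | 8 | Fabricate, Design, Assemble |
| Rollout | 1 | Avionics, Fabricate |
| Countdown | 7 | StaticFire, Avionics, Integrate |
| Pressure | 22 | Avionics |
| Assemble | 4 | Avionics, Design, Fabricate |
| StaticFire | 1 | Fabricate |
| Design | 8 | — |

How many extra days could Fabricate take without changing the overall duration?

6

Design→Assemble→Integrate→Countdown = 8+4+8+7 = 27 sets the makespan at 27 days.
Longest path through Fabricate: 21 days (earliest finish 2, latest finish 8).
Float = 27 − 21 = 6.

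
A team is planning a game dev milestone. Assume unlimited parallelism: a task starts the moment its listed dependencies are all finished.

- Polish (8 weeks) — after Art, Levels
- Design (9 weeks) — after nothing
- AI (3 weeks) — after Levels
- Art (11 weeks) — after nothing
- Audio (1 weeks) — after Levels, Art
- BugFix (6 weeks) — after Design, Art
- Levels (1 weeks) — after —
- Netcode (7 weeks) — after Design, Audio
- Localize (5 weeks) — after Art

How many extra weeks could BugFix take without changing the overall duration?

The longest chain is Art→Audio→Netcode = 11+1+7 = 19; overall finish 19 weeks.
The longest chain containing BugFix totals 17 weeks.
Slack of BugFix = 13 − 11 = 2 weeks.

2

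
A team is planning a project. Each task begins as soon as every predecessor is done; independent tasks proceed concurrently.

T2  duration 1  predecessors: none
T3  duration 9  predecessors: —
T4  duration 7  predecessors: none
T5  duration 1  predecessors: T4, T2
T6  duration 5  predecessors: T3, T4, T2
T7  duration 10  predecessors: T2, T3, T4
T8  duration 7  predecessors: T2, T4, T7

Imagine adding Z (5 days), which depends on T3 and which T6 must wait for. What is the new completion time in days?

Originally the job takes 26 days.
With Z inserted, T6 now waits for max(T3, T4, T2, Z).
New critical path: T3→T7→T8 = 9+10+7 = 26 ⇒ 26 days.

26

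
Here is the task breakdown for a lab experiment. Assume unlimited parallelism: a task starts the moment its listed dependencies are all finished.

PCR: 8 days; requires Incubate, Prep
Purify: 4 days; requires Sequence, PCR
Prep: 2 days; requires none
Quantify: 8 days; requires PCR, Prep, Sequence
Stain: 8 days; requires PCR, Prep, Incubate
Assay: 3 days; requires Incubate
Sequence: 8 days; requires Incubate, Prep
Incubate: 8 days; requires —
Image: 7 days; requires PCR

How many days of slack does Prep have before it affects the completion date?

6

Incubate→PCR→Stain = 8+8+8 = 24 sets the makespan at 24 days.
Longest path through Prep: 18 days (earliest finish 2, latest finish 8).
Float = 24 − 18 = 6.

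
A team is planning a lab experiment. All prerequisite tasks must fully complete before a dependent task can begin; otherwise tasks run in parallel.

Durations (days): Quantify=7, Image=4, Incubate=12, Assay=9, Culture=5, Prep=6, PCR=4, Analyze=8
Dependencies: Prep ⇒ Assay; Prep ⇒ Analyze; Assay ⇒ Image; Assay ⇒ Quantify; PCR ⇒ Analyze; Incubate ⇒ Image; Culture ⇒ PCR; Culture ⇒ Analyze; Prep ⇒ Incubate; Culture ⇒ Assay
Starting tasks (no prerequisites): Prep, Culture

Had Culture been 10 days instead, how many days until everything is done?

26

Actual critical path: Prep→Incubate→Image = 6+12+4 = 22 ⇒ 22 days.
Culture has 1 day of float (longest path through it is 21).
New critical path: Culture→Assay→Quantify = 10+9+7 = 26 ⇒ 26 days.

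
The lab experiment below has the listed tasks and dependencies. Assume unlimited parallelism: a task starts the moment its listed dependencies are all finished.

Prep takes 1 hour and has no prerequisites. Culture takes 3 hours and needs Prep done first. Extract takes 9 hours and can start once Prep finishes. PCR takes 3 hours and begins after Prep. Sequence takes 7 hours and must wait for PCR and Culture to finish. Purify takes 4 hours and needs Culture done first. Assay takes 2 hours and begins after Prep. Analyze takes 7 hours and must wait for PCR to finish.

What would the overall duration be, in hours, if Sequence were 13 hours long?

17

As given, the longest chain is Prep→Culture→Sequence = 1+3+7 = 11, so the finish is 11 hours.
Since Sequence is critical, the +6 change carries straight to that chain (now 17 hours).
That remains the longest chain; total 17 hours.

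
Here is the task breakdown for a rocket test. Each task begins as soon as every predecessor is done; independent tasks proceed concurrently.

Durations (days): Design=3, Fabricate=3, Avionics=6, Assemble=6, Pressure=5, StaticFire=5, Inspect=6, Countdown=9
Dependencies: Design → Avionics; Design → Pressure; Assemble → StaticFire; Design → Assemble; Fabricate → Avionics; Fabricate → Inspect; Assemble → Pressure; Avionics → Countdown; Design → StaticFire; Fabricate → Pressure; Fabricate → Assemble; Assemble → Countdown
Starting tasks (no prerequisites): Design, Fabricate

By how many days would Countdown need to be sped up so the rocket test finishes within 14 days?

4

Current finish: 18 days; target: 14.
Countdown is on every critical path, so each day cut from Countdown cuts the finish by one (this holds down to a finish of 14).
Need 18 − 14 = 4 days off Countdown → Countdown becomes 5 days, finish becomes 14.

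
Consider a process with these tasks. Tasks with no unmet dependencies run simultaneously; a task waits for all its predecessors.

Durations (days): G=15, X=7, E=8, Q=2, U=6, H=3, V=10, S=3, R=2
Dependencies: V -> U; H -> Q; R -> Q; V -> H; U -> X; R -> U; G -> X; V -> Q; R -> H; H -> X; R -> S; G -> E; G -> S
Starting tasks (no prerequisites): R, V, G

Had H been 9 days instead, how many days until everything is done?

Critical path before the change: V→U→X = 10+6+7 = 23 giving 23 days.
The longest path through H is only 20 days, so H has float 3.
The binding chain switches to V→H→X = 10+9+7 = 26; finish 26 days.

26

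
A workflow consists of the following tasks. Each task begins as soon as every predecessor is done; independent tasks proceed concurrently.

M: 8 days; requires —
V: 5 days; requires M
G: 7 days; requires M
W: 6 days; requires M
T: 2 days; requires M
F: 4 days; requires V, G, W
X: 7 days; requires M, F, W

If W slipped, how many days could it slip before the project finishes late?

1

Critical path: M→G→F→X = 8+7+4+7 = 26, so the finish is 26 days.
Longest path through W: 25 days (earliest finish 14, latest finish 15).
Slack of W = 9 − 8 = 1 day.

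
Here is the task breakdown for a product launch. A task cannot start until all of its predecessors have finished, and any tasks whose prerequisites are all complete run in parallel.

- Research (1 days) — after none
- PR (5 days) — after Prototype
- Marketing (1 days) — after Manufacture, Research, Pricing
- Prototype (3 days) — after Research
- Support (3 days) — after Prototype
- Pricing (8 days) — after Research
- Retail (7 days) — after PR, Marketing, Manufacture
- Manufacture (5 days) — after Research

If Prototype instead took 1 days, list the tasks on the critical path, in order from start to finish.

Research, Pricing, Marketing, Retail

As given, the longest chain is Research→Pricing→Marketing→Retail = 1+8+1+7 = 17, so the finish is 17 days.
Prototype is off the critical path — its longest chain is 16 days, giving 1 of slack.
That remains the longest chain; total 17 days.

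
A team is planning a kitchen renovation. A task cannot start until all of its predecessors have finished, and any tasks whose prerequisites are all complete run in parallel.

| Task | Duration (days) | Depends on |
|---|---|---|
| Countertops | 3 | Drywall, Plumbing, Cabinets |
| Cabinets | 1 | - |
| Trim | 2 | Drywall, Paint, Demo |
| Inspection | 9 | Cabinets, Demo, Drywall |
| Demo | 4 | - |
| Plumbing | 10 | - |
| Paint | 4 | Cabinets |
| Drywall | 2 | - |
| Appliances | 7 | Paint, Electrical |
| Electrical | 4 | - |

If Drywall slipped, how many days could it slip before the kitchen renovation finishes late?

2

Demo→Inspection = 4+9 = 13 sets the makespan at 13 days.
The longest chain containing Drywall totals 11 days.
So Drywall can slip 4 − 2 = 2 days.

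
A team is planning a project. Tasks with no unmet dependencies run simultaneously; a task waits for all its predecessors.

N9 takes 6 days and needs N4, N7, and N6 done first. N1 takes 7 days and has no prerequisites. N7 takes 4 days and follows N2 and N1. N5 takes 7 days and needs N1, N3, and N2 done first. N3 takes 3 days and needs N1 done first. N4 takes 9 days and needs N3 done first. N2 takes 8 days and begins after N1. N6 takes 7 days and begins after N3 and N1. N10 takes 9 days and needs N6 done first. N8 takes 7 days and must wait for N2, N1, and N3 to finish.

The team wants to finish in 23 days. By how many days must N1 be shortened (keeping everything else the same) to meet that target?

3

Current finish: 26 days; target: 23.
N1 is on every critical path, so each day cut from N1 cuts the finish by one (this holds down to a finish of 20).
Need 26 − 23 = 3 days off N1 → N1 becomes 4 days, finish becomes 23.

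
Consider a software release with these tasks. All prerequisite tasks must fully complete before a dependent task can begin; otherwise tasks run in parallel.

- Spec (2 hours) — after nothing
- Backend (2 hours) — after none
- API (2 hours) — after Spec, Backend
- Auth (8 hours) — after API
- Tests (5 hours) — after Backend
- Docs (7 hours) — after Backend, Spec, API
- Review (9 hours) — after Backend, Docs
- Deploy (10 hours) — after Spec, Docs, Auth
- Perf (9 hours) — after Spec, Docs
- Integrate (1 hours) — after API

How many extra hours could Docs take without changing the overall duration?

Critical path: Spec→API→Auth→Deploy = 2+2+8+10 = 22, so the finish is 22 hours.
Docs finishes as early as 11 and must finish by 12.
So Docs can slip 12 − 11 = 1 hour.

1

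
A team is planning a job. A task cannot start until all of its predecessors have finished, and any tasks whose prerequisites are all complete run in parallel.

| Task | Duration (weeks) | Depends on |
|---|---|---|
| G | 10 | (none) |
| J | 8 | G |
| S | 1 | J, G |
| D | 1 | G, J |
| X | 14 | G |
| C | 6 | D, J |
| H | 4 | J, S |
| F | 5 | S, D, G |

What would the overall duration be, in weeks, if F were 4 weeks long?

25

The binding path is G→J→D→C = 10+8+1+6 = 25; finish at 25 weeks.
F is off the critical path — its longest chain is 24 weeks, giving 1 of slack.
No other chain overtakes it, so the finish is 25 weeks.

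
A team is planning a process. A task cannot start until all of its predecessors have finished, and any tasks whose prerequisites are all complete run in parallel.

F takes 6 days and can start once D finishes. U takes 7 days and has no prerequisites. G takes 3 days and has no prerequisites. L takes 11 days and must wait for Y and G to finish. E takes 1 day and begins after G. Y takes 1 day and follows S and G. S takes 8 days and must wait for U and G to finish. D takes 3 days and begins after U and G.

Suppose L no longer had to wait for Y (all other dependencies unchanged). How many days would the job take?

With the dependency in place, U→S→Y→L = 7+8+1+11 = 27 sets the finish at 27 days.
Without Y→L, L's earliest start moves from 16 to 3.
New critical path: U→S→Y = 7+8+1 = 16 ⇒ 16 days.

16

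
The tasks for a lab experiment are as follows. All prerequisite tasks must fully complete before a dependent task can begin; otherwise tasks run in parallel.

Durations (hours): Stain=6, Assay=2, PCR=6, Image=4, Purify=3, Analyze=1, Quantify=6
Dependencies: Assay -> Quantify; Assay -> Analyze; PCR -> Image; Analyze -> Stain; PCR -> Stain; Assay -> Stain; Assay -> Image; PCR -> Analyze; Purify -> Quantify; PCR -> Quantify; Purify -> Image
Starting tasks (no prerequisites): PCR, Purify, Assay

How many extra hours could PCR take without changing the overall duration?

0

PCR→Analyze→Stain = 6+1+6 = 13 sets the makespan at 13 hours.
PCR finishes as early as 6 and must finish by 6.
Slack of PCR = 0 − 0 = 0 hours.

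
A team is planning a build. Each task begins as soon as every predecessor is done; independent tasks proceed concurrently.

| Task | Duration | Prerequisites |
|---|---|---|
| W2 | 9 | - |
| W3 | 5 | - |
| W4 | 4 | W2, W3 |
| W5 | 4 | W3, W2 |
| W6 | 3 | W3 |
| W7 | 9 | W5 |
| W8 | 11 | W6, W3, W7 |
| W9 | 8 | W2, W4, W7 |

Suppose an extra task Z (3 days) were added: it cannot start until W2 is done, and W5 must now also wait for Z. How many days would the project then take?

Originally the project takes 33 days.
With Z inserted, W5 now waits for max(W3, W2, Z).
New critical path: W2→Z→W5→W7→W8 = 9+3+4+9+11 = 36 ⇒ 36 days.

36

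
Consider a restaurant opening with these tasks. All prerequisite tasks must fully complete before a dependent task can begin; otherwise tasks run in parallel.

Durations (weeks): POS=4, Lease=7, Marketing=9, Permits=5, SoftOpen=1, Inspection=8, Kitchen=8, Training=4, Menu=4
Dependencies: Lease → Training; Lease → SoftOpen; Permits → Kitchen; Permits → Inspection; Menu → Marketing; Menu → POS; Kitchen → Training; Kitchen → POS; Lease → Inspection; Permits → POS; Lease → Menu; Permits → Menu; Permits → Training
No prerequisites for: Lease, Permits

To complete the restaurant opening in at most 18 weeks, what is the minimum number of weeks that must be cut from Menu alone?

2

Current finish: 20 weeks; target: 18.
Menu is on every critical path, so each week cut from Menu cuts the finish by one (this holds down to a finish of 17).
Need 20 − 18 = 2 weeks off Menu → Menu becomes 2 weeks, finish becomes 18.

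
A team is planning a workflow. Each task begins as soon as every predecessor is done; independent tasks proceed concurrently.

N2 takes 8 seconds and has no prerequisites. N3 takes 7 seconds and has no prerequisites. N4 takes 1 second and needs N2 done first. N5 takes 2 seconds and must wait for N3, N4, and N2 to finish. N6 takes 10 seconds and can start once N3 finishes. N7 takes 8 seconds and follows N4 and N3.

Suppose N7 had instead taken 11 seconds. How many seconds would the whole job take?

Critical path before the change: N2→N4→N7 = 8+1+8 = 17 giving 17 seconds.
N7 lies on that path, so at 11 seconds the path becomes 20 seconds.
That remains the longest chain; total 20 seconds.

20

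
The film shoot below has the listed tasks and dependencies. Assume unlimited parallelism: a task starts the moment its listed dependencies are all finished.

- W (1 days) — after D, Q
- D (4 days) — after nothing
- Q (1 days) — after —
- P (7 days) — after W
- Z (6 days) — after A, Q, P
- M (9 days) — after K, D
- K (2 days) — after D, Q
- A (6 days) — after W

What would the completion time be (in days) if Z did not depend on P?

17

With the dependency in place, D→W→P→Z = 4+1+7+6 = 18 sets the finish at 18 days.
Without P→Z, Z's earliest start moves from 12 to 11.
New critical path: D→W→A→Z = 4+1+6+6 = 17 ⇒ 17 days.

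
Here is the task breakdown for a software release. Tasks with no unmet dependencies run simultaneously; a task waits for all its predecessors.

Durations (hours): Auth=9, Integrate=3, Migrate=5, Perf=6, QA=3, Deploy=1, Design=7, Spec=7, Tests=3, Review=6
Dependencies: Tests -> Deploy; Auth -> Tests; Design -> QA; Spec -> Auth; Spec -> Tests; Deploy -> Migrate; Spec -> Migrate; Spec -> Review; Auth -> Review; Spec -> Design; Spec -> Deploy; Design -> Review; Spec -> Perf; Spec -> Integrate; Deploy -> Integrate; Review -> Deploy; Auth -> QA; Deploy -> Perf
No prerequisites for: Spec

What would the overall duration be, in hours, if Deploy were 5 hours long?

Actual critical path: Spec→Auth→Review→Deploy→Perf = 7+9+6+1+6 = 29 ⇒ 29 hours.
Deploy is on the critical path; changing it to 5 makes that path 33 hours.
That remains the longest chain; total 33 hours.

33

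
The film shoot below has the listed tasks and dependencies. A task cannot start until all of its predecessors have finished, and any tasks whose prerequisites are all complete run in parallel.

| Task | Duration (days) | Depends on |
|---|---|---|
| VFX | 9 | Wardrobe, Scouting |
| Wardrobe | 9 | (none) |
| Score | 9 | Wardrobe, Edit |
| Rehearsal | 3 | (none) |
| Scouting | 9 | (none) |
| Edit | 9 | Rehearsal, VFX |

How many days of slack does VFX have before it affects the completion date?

0

Scouting→VFX→Edit→Score = 9+9+9+9 = 36 sets the makespan at 36 days.
VFX finishes as early as 18 and must finish by 18.
So VFX can slip 18 − 18 = 0 days.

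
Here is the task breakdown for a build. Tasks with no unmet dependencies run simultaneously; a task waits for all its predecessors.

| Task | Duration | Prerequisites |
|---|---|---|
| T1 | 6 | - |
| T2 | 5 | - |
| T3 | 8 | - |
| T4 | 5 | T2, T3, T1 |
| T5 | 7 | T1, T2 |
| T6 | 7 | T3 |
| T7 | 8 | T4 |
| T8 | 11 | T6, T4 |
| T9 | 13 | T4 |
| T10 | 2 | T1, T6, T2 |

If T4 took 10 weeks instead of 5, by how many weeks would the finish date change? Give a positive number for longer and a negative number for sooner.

As given, the longest chain is T3→T4→T9 = 8+5+13 = 26, so the finish is 26 weeks.
T4 is on the critical path; changing it to 10 makes that path 31 weeks.
The critical path is still T3→T4→T9; finish is now 31 weeks.
Change in finish: 31 − 26 = +5 weeks.

5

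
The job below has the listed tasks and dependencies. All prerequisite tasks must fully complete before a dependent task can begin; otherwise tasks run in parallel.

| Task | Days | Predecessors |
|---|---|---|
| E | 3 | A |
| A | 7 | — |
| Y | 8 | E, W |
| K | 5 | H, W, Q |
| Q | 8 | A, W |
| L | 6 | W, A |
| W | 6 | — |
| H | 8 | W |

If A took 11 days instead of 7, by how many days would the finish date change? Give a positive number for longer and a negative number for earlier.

As given, the longest chain is A→Q→K = 7+8+5 = 20, so the finish is 20 days.
A lies on that path, so at 11 days the path becomes 24 days.
The critical path is still A→Q→K; finish is now 24 days.
Change in finish: 24 − 20 = +4 days.

4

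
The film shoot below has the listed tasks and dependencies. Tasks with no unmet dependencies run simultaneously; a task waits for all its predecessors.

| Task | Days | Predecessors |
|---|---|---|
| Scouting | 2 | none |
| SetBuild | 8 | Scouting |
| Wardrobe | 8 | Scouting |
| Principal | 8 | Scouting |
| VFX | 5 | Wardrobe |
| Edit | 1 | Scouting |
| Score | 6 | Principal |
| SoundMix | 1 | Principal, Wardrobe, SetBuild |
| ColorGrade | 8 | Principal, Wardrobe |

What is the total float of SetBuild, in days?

7

The longest chain is Scouting→Wardrobe→ColorGrade = 2+8+8 = 18; overall finish 18 days.
SetBuild finishes as early as 10 and must finish by 17.
Slack of SetBuild = 9 − 2 = 7 days.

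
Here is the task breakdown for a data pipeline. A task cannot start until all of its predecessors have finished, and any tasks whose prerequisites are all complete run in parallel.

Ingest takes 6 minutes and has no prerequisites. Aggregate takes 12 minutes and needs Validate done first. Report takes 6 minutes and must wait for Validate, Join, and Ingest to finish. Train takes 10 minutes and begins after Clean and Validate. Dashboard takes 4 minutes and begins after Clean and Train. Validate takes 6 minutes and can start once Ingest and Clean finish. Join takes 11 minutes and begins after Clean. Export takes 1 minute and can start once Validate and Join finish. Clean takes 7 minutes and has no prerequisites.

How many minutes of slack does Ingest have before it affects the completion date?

Critical path: Clean→Validate→Train→Dashboard = 7+6+10+4 = 27, so the finish is 27 minutes.
Longest path through Ingest: 26 minutes (earliest finish 6, latest finish 7).
Slack of Ingest = 1 − 0 = 1 minute.

1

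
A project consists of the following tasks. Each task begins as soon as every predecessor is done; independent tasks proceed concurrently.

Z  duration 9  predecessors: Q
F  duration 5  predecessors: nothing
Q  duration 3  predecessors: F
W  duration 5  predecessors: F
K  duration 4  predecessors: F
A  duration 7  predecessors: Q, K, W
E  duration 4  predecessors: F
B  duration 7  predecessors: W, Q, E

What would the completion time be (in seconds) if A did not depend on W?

17

Original critical path: F→W→B = 5+5+7 = 17 ⇒ 17 seconds.
Without W→A, A's earliest start moves from 10 to 9.
After: F→W→B = 5+5+7 = 17 → 17 seconds.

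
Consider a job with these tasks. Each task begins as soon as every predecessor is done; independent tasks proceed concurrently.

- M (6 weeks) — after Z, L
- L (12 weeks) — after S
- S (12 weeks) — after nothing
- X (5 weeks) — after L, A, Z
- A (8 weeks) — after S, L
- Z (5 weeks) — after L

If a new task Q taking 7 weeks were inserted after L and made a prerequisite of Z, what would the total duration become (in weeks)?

42

Originally the job takes 37 weeks.
With Q inserted, Z now waits for max(L, Q).
New critical path: S→L→Q→Z→M = 12+12+7+5+6 = 42 ⇒ 42 weeks.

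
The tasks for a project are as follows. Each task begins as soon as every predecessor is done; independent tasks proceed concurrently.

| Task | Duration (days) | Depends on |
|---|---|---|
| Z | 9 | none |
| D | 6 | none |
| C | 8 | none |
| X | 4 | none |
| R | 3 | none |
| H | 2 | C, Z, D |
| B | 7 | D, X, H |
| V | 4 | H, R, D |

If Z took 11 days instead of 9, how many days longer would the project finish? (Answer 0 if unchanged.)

2

Actual critical path: Z→H→B = 9+2+7 = 18 ⇒ 18 days.
Z is on the critical path; changing it to 11 makes that path 20 days.
That remains the longest chain; total 20 days.
Change in finish: 20 − 18 = +2 days.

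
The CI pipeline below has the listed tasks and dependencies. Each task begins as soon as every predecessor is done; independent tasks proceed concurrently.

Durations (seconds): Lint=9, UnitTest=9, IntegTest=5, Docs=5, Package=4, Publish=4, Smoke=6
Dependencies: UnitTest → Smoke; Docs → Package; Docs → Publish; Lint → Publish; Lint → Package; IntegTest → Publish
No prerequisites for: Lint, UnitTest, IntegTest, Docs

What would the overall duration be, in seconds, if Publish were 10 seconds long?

Actual critical path: UnitTest→Smoke = 9+6 = 15 ⇒ 15 seconds.
The longest path through Publish is only 13 seconds, so Publish has float 2.
Now Lint→Publish = 9+10 = 19 is longest, so the finish becomes 19 seconds.

19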